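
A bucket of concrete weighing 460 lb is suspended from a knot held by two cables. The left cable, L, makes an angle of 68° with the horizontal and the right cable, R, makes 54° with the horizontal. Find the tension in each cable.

T_L = 318.8 lb, T_R = 203.2 lb

ΣF_x = 0: −T_L·cos68° + T_R·cos54° = 0 → T_R = 0.637319·T_L.
ΣF_y = 0: T_L·sin68° + T_R·sin54° = 460.
Substitute: T_L·(0.927184 + 0.637319·0.809017) = 460 → T_L = 318.828 ≈ 318.8 lb.
Then T_R = 0.637319 × 318.828 = 203.2 lb.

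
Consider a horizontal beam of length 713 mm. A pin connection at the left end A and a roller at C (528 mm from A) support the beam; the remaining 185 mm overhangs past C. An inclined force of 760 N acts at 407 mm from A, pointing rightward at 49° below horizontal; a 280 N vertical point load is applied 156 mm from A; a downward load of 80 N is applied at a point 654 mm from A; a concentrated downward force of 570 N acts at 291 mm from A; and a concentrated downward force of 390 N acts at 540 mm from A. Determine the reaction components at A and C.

A_x = -498.6 N, A_y = 556.6 N, C_y = 1337 N

Moments about A: C_y·528 − 760·sin49°·407 − 280·156 − 80·654 − 570·291 − 390·540 = 0 → C_y = 705917/528 = 1336.96 ≈ 1337 N.
ΣF_y = 0: A_y + 1336.96 − 760·sin49° − 280 − 80 − 570 − 390 = 0 → A_y = 556.6 N.
ΣF_x = 0: A_x + 760·cos49° = 0 → A_x = -498.6 N.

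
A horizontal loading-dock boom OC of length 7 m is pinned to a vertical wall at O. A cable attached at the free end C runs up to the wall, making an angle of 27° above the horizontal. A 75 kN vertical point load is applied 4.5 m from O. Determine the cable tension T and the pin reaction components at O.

T = 106.2 kN, O_x = 94.63 kN, O_y = 26.79 kN

ΣM about O: T·sin27°·7 − 75·4.5 = 0 → T = 337.5/(7·0.45399) = 106.201 ≈ 106.2 kN.
ΣF_x = 0: O_x − T·cos27° = 0 → O_x = 106.201 × 0.891007 = 94.63 kN.
ΣF_y = 0: O_y + T·sin27° − 75 = 0 → O_y = 75 − 106.201 × 0.45399 = 26.79 kN.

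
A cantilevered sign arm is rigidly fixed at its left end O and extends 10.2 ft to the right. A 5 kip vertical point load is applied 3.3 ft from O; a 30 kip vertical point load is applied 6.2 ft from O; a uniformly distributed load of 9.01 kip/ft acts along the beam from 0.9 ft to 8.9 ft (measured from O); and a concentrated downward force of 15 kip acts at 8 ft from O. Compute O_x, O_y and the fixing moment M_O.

O_x = 0, O_y = 122.1 kip, M_O = 675.7 kip·ft

Resultant of the distributed load: 9.01 × 8 = 72.08 kip at 4.9 ft from O.
ΣF_x = 0: O_x = 0.
ΣF_y = 0: O_y − 5 − 30 − 9.01·8 − 15 = 0 → O_y = 122.1 kip.
ΣM about O: M_O − 5·3.3 − 30·6.2 − (9.01·8)·4.9 − 15·8 = 0 → M_O = 675.7 kip·ft.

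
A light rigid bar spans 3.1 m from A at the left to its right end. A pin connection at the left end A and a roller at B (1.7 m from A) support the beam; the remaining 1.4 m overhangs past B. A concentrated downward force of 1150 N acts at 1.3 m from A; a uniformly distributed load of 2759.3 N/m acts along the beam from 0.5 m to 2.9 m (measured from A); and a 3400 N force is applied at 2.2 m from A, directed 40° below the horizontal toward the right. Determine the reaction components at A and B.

Resultant of the distributed load: 2759.3 × 2.4 = 6622.32 N at 1.7 m from A.
Moments about A: B_y·1.7 − 1150·1.3 − (2759.3·2.4)·1.7 − 3400·sin40°·2.2 = 0 → B_y = 17561/1.7 = 10330 N.
ΣF_y = 0: A_y + 10330 − 1150 − 2759.3·2.4 − 3400·sin40° = 0 → A_y = -372.2 N.
ΣF_x = 0: A_x + 3400·cos40° = 0 → A_x = -2605 N.

A_x = -2605 N, A_y = -372.2 N, B_y = 10330 N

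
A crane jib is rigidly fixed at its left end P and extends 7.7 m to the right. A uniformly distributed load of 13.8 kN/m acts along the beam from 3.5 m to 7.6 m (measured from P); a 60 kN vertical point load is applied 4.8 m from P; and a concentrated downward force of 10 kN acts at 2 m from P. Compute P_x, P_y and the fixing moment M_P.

Resultant of the distributed load: 13.8 × 4.1 = 56.58 kN at 5.55 m from P.
ΣF_x = 0: P_x = 0.
ΣF_y = 0: P_y − 13.8·4.1 − 60 − 10 = 0 → P_y = 126.6 kN.
ΣM about P: M_P − (13.8·4.1)·5.55 − 60·4.8 − 10·2 = 0 → M_P = 622.0 kN·m.

P_x = 0, P_y = 126.6 kN, M_P = 622.0 kN·m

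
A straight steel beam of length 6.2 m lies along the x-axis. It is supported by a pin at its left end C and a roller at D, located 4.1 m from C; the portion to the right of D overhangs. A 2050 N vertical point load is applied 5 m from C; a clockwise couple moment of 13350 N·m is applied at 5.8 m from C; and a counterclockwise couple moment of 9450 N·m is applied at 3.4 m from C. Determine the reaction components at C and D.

C_x = 0, C_y = -1401 N, D_y = 3451 N

Taking moments about C: D_y·4.1 − 2050·5 − 13350 + 9450 = 0 → D_y = 14150/4.1 = 3451.22 ≈ 3451 N.
ΣF_y = 0: C_y + 3451.22 − 2050 = 0 → C_y = -1401 N.
ΣF_x = 0: no horizontal applied forces, so C_x = 0.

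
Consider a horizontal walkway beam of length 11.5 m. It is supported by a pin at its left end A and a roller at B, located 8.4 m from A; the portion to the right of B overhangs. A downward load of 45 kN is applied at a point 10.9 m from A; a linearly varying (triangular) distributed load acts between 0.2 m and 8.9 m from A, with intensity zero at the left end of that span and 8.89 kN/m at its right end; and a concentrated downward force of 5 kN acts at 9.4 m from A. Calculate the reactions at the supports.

A_x = 0, A_y = -2.939 kN, B_y = 91.61 kN

Resultant of the triangular load: ½ × 8.89 × 8.7 = 38.6715 kN, acting at 6 m from A (one-third of the span from the peak).
ΣM about A: B_y·8.4 − 45·10.9 − (½·8.89·8.7)·6 − 5·9.4 = 0 → B_y = 769.529/8.4 = 91.6106 ≈ 91.61 kN.
ΣF_y = 0: A_y + 91.6106 − 45 − ½·8.89·8.7 − 5 = 0 → A_y = -2.939 kN.
ΣF_x = 0: no horizontal applied forces, so A_x = 0.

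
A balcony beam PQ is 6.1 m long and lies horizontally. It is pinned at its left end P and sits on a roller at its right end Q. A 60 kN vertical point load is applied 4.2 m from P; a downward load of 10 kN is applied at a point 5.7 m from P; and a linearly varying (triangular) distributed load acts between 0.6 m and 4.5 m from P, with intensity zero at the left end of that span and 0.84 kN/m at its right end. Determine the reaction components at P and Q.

Resultant of the triangular load: ½ × 0.84 × 3.9 = 1.638 kN, acting at 3.2 m from P (one-third of the span from the peak).
ΣM about P: Q_y·6.1 − 60·4.2 − 10·5.7 − (½·0.84·3.9)·3.2 = 0 → Q_y = 314.2416/6.1 = 51.515 ≈ 51.52 kN.
ΣF_y = 0: P_y + 51.515 − 60 − 10 − ½·0.84·3.9 = 0 → P_y = 20.12 kN.
ΣF_x = 0: no horizontal applied forces, so P_x = 0.

P_x = 0, P_y = 20.12 kN, Q_y = 51.52 kN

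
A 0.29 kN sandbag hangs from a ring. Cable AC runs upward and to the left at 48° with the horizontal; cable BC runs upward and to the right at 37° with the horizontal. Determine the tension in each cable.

T_AC = 0.2325 kN, T_BC = 0.1948 kN

ΣF_x = 0: −T_AC·cos48° + T_BC·cos37° = 0 → T_BC = 0.837842·T_AC.
ΣF_y = 0: T_AC·sin48° + T_BC·sin37° = 0.29.
Substitute: T_AC·(0.743145 + 0.837842·0.601815) = 0.29 → T_AC = 0.232489 ≈ 0.2325 kN.
Then T_BC = 0.837842 × 0.232489 = 0.1948 kN.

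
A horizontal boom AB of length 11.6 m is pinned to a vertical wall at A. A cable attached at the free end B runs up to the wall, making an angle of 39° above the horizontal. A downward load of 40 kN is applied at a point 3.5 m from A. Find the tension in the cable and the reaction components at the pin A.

ΣM about A: T·sin39°·11.6 − 40·3.5 = 0 → T = 140/(11.6·0.62932) = 19.1778 ≈ 19.18 kN.
ΣF_x = 0: A_x − T·cos39° = 0 → A_x = 19.1778 × 0.777146 = 14.90 kN.
ΣF_y = 0: A_y + T·sin39° − 40 = 0 → A_y = 40 − 19.1778 × 0.62932 = 27.93 kN.

T = 19.18 kN, A_x = 14.90 kN, A_y = 27.93 kN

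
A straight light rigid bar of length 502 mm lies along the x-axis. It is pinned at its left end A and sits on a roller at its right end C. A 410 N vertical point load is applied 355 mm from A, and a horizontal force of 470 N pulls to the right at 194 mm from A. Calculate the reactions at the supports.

A_x = -470.0 N, A_y = 120.1 N, C_y = 289.9 N

ΣM about A: C_y·502 − 410·355 = 0 → C_y = 145550/502 = 289.94 ≈ 289.9 N.
ΣF_y = 0: A_y + 289.94 − 410 = 0 → A_y = 120.1 N.
ΣF_x = 0: A_x + 470 = 0 → A_x = -470.0 N.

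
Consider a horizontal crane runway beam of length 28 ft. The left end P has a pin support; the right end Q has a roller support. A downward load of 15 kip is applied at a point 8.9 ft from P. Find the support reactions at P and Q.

ΣM about P: Q_y·28 − 15·8.9 = 0 → Q_y = 133.5/28 = 4.76786 ≈ 4.768 kip.
ΣF_y = 0: P_y + 4.76786 − 15 = 0 → P_y = 10.23 kip.
ΣF_x = 0: no horizontal applied forces, so P_x = 0.

P_x = 0, P_y = 10.23 kip, Q_y = 4.768 kip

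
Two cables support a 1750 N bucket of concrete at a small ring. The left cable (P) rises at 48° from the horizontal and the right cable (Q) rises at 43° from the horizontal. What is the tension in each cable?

T_P = 1280 N, T_Q = 1171 N

ΣF_x = 0: −T_P·cos48° + T_Q·cos43° = 0 → T_Q = 0.914921·T_P.
ΣF_y = 0: T_P·sin48° + T_Q·sin43° = 1750.
Substitute: T_P·(0.743145 + 0.914921·0.681998) = 1750 → T_P = 1280.06 ≈ 1280 N.
Then T_Q = 0.914921 × 1280.06 = 1171 N.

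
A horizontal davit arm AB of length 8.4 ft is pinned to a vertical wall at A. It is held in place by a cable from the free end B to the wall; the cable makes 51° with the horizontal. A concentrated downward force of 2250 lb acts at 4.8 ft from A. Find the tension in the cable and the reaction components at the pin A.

T = 1654 lb, A_x = 1041 lb, A_y = 964.3 lb

ΣM about A: T·sin51°·8.4 − 2250·4.8 = 0 → T = 10800/(8.4·0.777146) = 1654.41 ≈ 1654 lb.
ΣF_x = 0: A_x − T·cos51° = 0 → A_x = 1654.41 × 0.62932 = 1041 lb.
ΣF_y = 0: A_y + T·sin51° − 2250 = 0 → A_y = 2250 − 1654.41 × 0.777146 = 964.3 lb.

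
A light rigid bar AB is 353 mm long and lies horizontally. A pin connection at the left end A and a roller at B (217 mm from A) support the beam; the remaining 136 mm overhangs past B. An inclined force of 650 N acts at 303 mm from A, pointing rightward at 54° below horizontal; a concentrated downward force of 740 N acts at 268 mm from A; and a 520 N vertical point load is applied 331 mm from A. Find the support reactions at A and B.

A_x = -382.1 N, A_y = -655.5 N, B_y = 2441 N

ΣM about A: B_y·217 − 650·sin54°·303 − 740·268 − 520·331 = 0 → B_y = 529776/217 = 2441.36 ≈ 2441 N.
ΣF_y = 0: A_y + 2441.36 − 650·sin54° − 740 − 520 = 0 → A_y = -655.5 N.
ΣF_x = 0: A_x + 650·cos54° = 0 → A_x = -382.1 N.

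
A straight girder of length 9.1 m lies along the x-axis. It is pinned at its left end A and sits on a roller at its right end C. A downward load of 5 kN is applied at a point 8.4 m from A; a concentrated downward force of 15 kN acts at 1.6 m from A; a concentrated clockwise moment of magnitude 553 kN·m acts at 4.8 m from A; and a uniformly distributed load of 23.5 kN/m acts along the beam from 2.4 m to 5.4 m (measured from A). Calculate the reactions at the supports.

A_x = 0, A_y = -7.736 kN, C_y = 98.24 kN

Resultant of the distributed load: 23.5 × 3 = 70.5 kN at 3.9 m from A.
ΣM about A: C_y·9.1 − 5·8.4 − 15·1.6 − 553 − (23.5·3)·3.9 = 0 → C_y = 893.95/9.1 = 98.2363 ≈ 98.24 kN.
ΣF_y = 0: A_y + 98.2363 − 5 − 15 − 23.5·3 = 0 → A_y = -7.736 kN.
ΣF_x = 0: no horizontal applied forces, so A_x = 0.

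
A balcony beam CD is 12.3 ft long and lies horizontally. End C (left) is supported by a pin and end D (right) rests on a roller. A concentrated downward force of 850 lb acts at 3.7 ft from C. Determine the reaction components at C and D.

Moments about C: D_y·12.3 − 850·3.7 = 0 → D_y = 3145/12.3 = 255.691 ≈ 255.7 lb.
ΣF_y = 0: C_y + 255.691 − 850 = 0 → C_y = 594.3 lb.
ΣF_x = 0: no horizontal applied forces, so C_x = 0.

C_x = 0, C_y = 594.3 lb, D_y = 255.7 lb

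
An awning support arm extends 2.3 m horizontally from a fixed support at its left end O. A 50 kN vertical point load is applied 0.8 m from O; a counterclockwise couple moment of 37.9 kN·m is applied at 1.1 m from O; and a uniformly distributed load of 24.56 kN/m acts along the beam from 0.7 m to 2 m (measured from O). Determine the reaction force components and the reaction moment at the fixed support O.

O_x = 0, O_y = 81.93 kN, M_O = 45.20 kN·m

Resultant of the distributed load: 24.56 × 1.3 = 31.928 kN at 1.35 m from O.
ΣF_x = 0: O_x = 0.
ΣF_y = 0: O_y − 50 − 24.56·1.3 = 0 → O_y = 81.93 kN.
ΣM about O: M_O − 50·0.8 + 37.9 − (24.56·1.3)·1.35 = 0 → M_O = 45.20 kN·m.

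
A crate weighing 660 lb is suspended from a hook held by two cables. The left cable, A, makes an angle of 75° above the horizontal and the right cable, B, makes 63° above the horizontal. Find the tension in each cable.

ΣF_x = 0: −T_A·cos75° + T_B·cos63° = 0 → T_B = 0.570098·T_A.
ΣF_y = 0: T_A·sin75° + T_B·sin63° = 660.
Substitute: T_A·(0.965926 + 0.570098·0.891007) = 660 → T_A = 447.795 ≈ 447.8 lb.
Then T_B = 0.570098 × 447.795 = 255.3 lb.

T_A = 447.8 lb, T_B = 255.3 lb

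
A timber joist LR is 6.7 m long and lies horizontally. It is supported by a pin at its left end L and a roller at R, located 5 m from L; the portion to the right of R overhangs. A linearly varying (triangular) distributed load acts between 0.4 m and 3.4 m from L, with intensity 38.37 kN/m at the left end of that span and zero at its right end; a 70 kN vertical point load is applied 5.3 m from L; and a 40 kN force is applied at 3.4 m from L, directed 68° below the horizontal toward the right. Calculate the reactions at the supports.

Resultant of the triangular load: ½ × 38.37 × 3 = 57.555 kN, acting at 1.4 m from L (one-third of the span from the peak).
Taking moments about L: R_y·5 − (½·38.37·3)·1.4 − 70·5.3 − 40·sin68°·3.4 = 0 → R_y = 577.674/5 = 115.535 ≈ 115.5 kN.
ΣF_y = 0: L_y + 115.535 − ½·38.37·3 − 70 − 40·sin68° = 0 → L_y = 49.11 kN.
ΣF_x = 0: L_x + 40·cos68° = 0 → L_x = -14.98 kN.

L_x = -14.98 kN, L_y = 49.11 kN, R_y = 115.5 kN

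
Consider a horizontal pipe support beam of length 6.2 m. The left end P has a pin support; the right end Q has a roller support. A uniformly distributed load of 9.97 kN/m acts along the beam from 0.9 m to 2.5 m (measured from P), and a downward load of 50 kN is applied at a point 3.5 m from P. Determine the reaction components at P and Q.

P_x = 0, P_y = 33.35 kN, Q_y = 32.60 kN

Resultant of the distributed load: 9.97 × 1.6 = 15.952 kN at 1.7 m from P.
Moments about P: Q_y·6.2 − (9.97·1.6)·1.7 − 50·3.5 = 0 → Q_y = 202.1184/6.2 = 32.5997 ≈ 32.60 kN.
ΣF_y = 0: P_y + 32.5997 − 9.97·1.6 − 50 = 0 → P_y = 33.35 kN.
ΣF_x = 0: no horizontal applied forces, so P_x = 0.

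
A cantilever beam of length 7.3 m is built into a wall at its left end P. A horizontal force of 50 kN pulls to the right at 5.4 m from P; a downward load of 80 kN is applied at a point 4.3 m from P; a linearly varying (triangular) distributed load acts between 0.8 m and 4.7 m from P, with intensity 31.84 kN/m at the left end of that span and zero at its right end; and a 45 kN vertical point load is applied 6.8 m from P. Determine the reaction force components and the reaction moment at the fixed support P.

P_x = -50.00 kN, P_y = 187.1 kN, M_P = 780.4 kN·m

Resultant of the triangular load: ½ × 31.84 × 3.9 = 62.088 kN, acting at 2.1 m from P (one-third of the span from the peak).
ΣF_x = 0: P_x + 50 = 0 → P_x = -50.00 kN.
ΣF_y = 0: P_y − 80 − ½·31.84·3.9 − 45 = 0 → P_y = 187.1 kN.
ΣM about P: M_P − 80·4.3 − (½·31.84·3.9)·2.1 − 45·6.8 = 0 → M_P = 780.4 kN·m.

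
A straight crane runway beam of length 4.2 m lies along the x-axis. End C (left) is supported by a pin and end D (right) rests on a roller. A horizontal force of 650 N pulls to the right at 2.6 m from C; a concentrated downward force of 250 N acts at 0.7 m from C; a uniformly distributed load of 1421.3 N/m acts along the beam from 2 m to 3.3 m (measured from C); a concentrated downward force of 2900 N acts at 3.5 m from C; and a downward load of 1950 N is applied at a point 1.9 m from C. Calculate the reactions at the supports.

Resultant of the distributed load: 1421.3 × 1.3 = 1847.69 N at 2.65 m from C.
Taking moments about C: D_y·4.2 − 250·0.7 − (1421.3·1.3)·2.65 − 2900·3.5 − 1950·1.9 = 0 → D_y = 18926.3785/4.2 = 4506.28 ≈ 4506 N.
ΣF_y = 0: C_y + 4506.28 − 250 − 1421.3·1.3 − 2900 − 1950 = 0 → C_y = 2441 N.
ΣF_x = 0: C_x + 650 = 0 → C_x = -650.0 N.

C_x = -650.0 N, C_y = 2441 N, D_y = 4506 N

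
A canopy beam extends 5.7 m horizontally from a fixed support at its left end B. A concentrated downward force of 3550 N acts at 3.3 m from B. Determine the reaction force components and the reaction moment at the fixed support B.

B_x = 0, B_y = 3550 N, M_B = 11720 N·m

ΣF_x = 0: B_x = 0.
ΣF_y = 0: B_y − 3550 = 0 → B_y = 3550 N.
ΣM about B: M_B − 3550·3.3 = 0 → M_B = 11720 N·m.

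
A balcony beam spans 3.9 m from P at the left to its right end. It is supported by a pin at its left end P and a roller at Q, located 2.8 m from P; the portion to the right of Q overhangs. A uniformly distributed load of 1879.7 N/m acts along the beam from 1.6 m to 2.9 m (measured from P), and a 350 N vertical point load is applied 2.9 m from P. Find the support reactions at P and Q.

Resultant of the distributed load: 1879.7 × 1.3 = 2443.61 N at 2.25 m from P.
Moments about P: Q_y·2.8 − (1879.7·1.3)·2.25 − 350·2.9 = 0 → Q_y = 6513.1225/2.8 = 2326.12 ≈ 2326 N.
ΣF_y = 0: P_y + 2326.12 − 1879.7·1.3 − 350 = 0 → P_y = 467.5 N.
ΣF_x = 0: no horizontal applied forces, so P_x = 0.

P_x = 0, P_y = 467.5 N, Q_y = 2326 N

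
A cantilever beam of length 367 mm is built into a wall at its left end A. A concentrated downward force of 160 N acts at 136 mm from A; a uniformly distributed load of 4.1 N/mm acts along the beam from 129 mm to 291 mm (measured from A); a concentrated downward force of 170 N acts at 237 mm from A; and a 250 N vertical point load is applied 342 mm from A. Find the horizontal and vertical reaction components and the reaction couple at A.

A_x = 0, A_y = 1244 N, M_A = 287000 N·mm

Resultant of the distributed load: 4.1 × 162 = 664.2 N at 210 mm from A.
ΣF_x = 0: A_x = 0.
ΣF_y = 0: A_y − 160 − 4.1·162 − 170 − 250 = 0 → A_y = 1244 N.
ΣM about A: M_A − 160·136 − (4.1·162)·210 − 170·237 − 250·342 = 0 → M_A = 287000 N·mm.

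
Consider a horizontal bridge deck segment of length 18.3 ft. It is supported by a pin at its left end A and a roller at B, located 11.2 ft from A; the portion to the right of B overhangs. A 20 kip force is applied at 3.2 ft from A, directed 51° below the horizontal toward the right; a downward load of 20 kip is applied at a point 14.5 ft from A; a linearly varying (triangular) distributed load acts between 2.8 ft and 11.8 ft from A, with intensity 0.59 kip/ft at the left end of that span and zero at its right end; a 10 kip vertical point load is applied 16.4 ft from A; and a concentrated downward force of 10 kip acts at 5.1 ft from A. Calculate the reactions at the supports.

Resultant of the triangular load: ½ × 0.59 × 9 = 2.655 kip, acting at 5.8 ft from A (one-third of the span from the peak).
Taking moments about A: B_y·11.2 − 20·sin51°·3.2 − 20·14.5 − (½·0.59·9)·5.8 − 10·16.4 − 10·5.1 = 0 → B_y = 570.136/11.2 = 50.905 ≈ 50.91 kip.
ΣF_y = 0: A_y + 50.905 − 20·sin51° − 20 − ½·0.59·9 − 10 − 10 = 0 → A_y = 7.293 kip.
ΣF_x = 0: A_x + 20·cos51° = 0 → A_x = -12.59 kip.

A_x = -12.59 kip, A_y = 7.293 kip, B_y = 50.91 kip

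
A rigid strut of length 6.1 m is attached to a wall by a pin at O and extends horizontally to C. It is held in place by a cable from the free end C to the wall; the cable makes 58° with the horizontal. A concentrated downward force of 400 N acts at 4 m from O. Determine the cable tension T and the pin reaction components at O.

T = 309.3 N, O_x = 163.9 N, O_y = 137.7 N

ΣM about O: T·sin58°·6.1 − 400·4 = 0 → T = 1600/(6.1·0.848048) = 309.293 ≈ 309.3 N.
ΣF_x = 0: O_x − T·cos58° = 0 → O_x = 309.293 × 0.529919 = 163.9 N.
ΣF_y = 0: O_y + T·sin58° − 400 = 0 → O_y = 400 − 309.293 × 0.848048 = 137.7 N.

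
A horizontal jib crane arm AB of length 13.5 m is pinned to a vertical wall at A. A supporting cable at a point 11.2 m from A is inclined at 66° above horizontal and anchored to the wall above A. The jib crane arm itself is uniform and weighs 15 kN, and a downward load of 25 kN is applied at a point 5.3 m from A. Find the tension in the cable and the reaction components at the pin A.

ΣM about A: T·sin66°·11.2 − 15·6.75 − 25·5.3 = 0 → T = 233.75/(11.2·0.913545) = 22.8457 ≈ 22.85 kN.
ΣF_x = 0: A_x − T·cos66° = 0 → A_x = 22.8457 × 0.406737 = 9.292 kN.
ΣF_y = 0: A_y + T·sin66° − 15 − 25 = 0 → A_y = 40 − 22.8457 × 0.913545 = 19.13 kN.

T = 22.85 kN, A_x = 9.292 kN, A_y = 19.13 kN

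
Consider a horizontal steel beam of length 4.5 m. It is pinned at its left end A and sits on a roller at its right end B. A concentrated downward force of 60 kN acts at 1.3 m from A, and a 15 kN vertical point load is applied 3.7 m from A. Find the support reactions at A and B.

A_x = 0, A_y = 45.33 kN, B_y = 29.67 kN

ΣM about A: B_y·4.5 − 60·1.3 − 15·3.7 = 0 → B_y = 133.5/4.5 = 29.6667 ≈ 29.67 kN.
ΣF_y = 0: A_y + 29.6667 − 60 − 15 = 0 → A_y = 45.33 kN.
ΣF_x = 0: no horizontal applied forces, so A_x = 0.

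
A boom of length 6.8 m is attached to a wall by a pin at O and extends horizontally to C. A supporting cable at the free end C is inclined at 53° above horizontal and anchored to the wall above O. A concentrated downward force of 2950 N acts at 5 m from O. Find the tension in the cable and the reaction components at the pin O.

T = 2716 N, O_x = 1635 N, O_y = 780.9 N

ΣM about O: T·sin53°·6.8 − 2950·5 = 0 → T = 14750/(6.8·0.798636) = 2716.03 ≈ 2716 N.
ΣF_x = 0: O_x − T·cos53° = 0 → O_x = 2716.03 × 0.601815 = 1635 N.
ΣF_y = 0: O_y + T·sin53° − 2950 = 0 → O_y = 2950 − 2716.03 × 0.798636 = 780.9 N.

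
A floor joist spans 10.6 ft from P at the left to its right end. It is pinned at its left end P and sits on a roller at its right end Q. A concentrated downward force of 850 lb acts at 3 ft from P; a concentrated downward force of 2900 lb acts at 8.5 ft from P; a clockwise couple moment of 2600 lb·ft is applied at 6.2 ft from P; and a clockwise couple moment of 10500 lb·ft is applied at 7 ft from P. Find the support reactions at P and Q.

Moments about P: Q_y·10.6 − 850·3 − 2900·8.5 − 2600 − 10500 = 0 → Q_y = 40300/10.6 = 3801.89 ≈ 3802 lb.
ΣF_y = 0: P_y + 3801.89 − 850 − 2900 = 0 → P_y = -51.89 lb.
ΣF_x = 0: no horizontal applied forces, so P_x = 0.

P_x = 0, P_y = -51.89 lb, Q_y = 3802 lb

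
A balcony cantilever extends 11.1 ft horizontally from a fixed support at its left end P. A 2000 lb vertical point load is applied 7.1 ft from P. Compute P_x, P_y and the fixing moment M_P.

P_x = 0, P_y = 2000 lb, M_P = 14200 lb·ft

ΣF_x = 0: P_x = 0.
ΣF_y = 0: P_y − 2000 = 0 → P_y = 2000 lb.
ΣM about P: M_P − 2000·7.1 = 0 → M_P = 14200 lb·ft.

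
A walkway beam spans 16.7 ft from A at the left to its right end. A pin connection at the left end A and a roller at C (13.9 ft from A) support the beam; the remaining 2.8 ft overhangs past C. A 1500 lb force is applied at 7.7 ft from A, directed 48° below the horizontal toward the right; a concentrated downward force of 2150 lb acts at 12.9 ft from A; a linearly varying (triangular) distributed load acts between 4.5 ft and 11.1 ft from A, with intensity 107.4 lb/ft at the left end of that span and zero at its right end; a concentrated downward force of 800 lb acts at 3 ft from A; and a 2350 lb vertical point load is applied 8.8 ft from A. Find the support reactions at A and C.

A_x = -1004 lb, A_y = 2325 lb, C_y = 4444 lb

Resultant of the triangular load: ½ × 107.4 × 6.6 = 354.42 lb, acting at 6.7 ft from A (one-third of the span from the peak).
Taking moments about A: C_y·13.9 − 1500·sin48°·7.7 − 2150·12.9 − (½·107.4·6.6)·6.7 − 800·3 − 2350·8.8 = 0 → C_y = 61772.9/13.9 = 4444.09 ≈ 4444 lb.
ΣF_y = 0: A_y + 4444.09 − 1500·sin48° − 2150 − ½·107.4·6.6 − 800 − 2350 = 0 → A_y = 2325 lb.
ΣF_x = 0: A_x + 1500·cos48° = 0 → A_x = -1004 lb.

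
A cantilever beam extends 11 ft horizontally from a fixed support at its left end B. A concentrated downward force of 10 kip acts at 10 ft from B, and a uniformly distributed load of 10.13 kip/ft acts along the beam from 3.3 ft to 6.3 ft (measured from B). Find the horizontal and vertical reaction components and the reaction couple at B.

B_x = 0, B_y = 40.39 kip, M_B = 245.9 kip·ft

Resultant of the distributed load: 10.13 × 3 = 30.39 kip at 4.8 ft from B.
ΣF_x = 0: B_x = 0.
ΣF_y = 0: B_y − 10 − 10.13·3 = 0 → B_y = 40.39 kip.
ΣM about B: M_B − 10·10 − (10.13·3)·4.8 = 0 → M_B = 245.9 kip·ft.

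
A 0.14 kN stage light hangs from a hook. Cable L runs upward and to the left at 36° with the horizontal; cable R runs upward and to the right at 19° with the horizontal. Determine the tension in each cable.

ΣF_x = 0: −T_L·cos36° + T_R·cos19° = 0 → T_R = 0.855633·T_L.
ΣF_y = 0: T_L·sin36° + T_R·sin19° = 0.14.
Substitute: T_L·(0.587785 + 0.855633·0.325568) = 0.14 → T_L = 0.161597 ≈ 0.1616 kN.
Then T_R = 0.855633 × 0.161597 = 0.1383 kN.

T_L = 0.1616 kN, T_R = 0.1383 kN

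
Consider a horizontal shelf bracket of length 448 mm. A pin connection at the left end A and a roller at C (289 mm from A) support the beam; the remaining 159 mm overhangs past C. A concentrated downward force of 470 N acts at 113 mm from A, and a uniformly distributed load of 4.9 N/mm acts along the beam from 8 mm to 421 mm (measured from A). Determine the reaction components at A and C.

Resultant of the distributed load: 4.9 × 413 = 2023.7 N at 214.5 mm from A.
ΣM about A: C_y·289 − 470·113 − (4.9·413)·214.5 = 0 → C_y = 487193.65/289 = 1685.79 ≈ 1686 N.
ΣF_y = 0: A_y + 1685.79 − 470 − 4.9·413 = 0 → A_y = 807.9 N.
ΣF_x = 0: no horizontal applied forces, so A_x = 0.

A_x = 0, A_y = 807.9 N, C_y = 1686 N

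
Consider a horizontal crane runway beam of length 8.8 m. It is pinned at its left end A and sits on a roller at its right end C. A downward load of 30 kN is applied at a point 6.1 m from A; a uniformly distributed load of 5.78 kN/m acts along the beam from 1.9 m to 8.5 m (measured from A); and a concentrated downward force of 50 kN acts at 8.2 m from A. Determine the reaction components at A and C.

A_x = 0, A_y = 28.22 kN, C_y = 89.93 kN

Resultant of the distributed load: 5.78 × 6.6 = 38.148 kN at 5.2 m from A.
Taking moments about A: C_y·8.8 − 30·6.1 − (5.78·6.6)·5.2 − 50·8.2 = 0 → C_y = 791.3696/8.8 = 89.9284 ≈ 89.93 kN.
ΣF_y = 0: A_y + 89.9284 − 30 − 5.78·6.6 − 50 = 0 → A_y = 28.22 kN.
ΣF_x = 0: no horizontal applied forces, so A_x = 0.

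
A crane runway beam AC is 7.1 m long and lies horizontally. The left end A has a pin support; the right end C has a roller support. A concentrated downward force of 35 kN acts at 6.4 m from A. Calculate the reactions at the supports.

A_x = 0, A_y = 3.451 kN, C_y = 31.55 kN

ΣM about A: C_y·7.1 − 35·6.4 = 0 → C_y = 224/7.1 = 31.5493 ≈ 31.55 kN.
ΣF_y = 0: A_y + 31.5493 − 35 = 0 → A_y = 3.451 kN.
ΣF_x = 0: no horizontal applied forces, so A_x = 0.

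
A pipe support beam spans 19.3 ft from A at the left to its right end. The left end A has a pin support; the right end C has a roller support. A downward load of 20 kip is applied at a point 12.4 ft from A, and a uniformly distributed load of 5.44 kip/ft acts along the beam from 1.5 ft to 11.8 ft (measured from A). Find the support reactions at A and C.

Resultant of the distributed load: 5.44 × 10.3 = 56.032 kip at 6.65 ft from A.
Moments about A: C_y·19.3 − 20·12.4 − (5.44·10.3)·6.65 = 0 → C_y = 620.6128/19.3 = 32.1561 ≈ 32.16 kip.
ΣF_y = 0: A_y + 32.1561 − 20 − 5.44·10.3 = 0 → A_y = 43.88 kip.
ΣF_x = 0: no horizontal applied forces, so A_x = 0.

A_x = 0, A_y = 43.88 kip, C_y = 32.16 kip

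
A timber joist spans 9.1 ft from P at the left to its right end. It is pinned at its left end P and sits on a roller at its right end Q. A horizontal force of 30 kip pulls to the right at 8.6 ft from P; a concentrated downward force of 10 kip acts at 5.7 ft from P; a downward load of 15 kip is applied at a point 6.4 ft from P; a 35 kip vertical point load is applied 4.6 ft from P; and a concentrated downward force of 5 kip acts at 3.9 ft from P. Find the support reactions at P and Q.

P_x = -30.00 kip, P_y = 28.35 kip, Q_y = 36.65 kip

Taking moments about P: Q_y·9.1 − 10·5.7 − 15·6.4 − 35·4.6 − 5·3.9 = 0 → Q_y = 333.5/9.1 = 36.6484 ≈ 36.65 kip.
ΣF_y = 0: P_y + 36.6484 − 10 − 15 − 35 − 5 = 0 → P_y = 28.35 kip.
ΣF_x = 0: P_x + 30 = 0 → P_x = -30.00 kip.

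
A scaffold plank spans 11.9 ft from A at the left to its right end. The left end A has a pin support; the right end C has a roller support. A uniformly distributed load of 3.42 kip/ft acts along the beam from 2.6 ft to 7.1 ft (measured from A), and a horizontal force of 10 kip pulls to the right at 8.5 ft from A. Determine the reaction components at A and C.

A_x = -10.00 kip, A_y = 9.118 kip, C_y = 6.272 kip

Resultant of the distributed load: 3.42 × 4.5 = 15.39 kip at 4.85 ft from A.
Moments about A: C_y·11.9 − (3.42·4.5)·4.85 = 0 → C_y = 74.6415/11.9 = 6.27239 ≈ 6.272 kip.
ΣF_y = 0: A_y + 6.27239 − 3.42·4.5 = 0 → A_y = 9.118 kip.
ΣF_x = 0: A_x + 10 = 0 → A_x = -10.00 kip.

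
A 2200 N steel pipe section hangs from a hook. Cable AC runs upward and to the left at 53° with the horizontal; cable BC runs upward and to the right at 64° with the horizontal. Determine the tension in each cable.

ΣF_x = 0: −T_AC·cos53° + T_BC·cos64° = 0 → T_BC = 1.37284·T_AC.
ΣF_y = 0: T_AC·sin53° + T_BC·sin64° = 2200.
Substitute: T_AC·(0.798636 + 1.37284·0.898794) = 2200 → T_AC = 1082.39 ≈ 1082 N.
Then T_BC = 1.37284 × 1082.39 = 1486 N.

T_AC = 1082 N, T_BC = 1486 N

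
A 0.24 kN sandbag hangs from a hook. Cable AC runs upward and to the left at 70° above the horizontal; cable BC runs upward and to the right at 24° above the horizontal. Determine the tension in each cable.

ΣF_x = 0: −T_AC·cos70° + T_BC·cos24° = 0 → T_BC = 0.374388·T_AC.
ΣF_y = 0: T_AC·sin70° + T_BC·sin24° = 0.24.
Substitute: T_AC·(0.939693 + 0.374388·0.406737) = 0.24 → T_AC = 0.219786 ≈ 0.2198 kN.
Then T_BC = 0.374388 × 0.219786 = 0.08229 kN.

T_AC = 0.2198 kN, T_BC = 0.08229 kN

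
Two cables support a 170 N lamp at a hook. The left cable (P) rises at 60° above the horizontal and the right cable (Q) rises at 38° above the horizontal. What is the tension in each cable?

T_P = 135.3 N, T_Q = 85.84 N

ΣF_x = 0: −T_P·cos60° + T_Q·cos38° = 0 → T_Q = 0.634509·T_P.
ΣF_y = 0: T_P·sin60° + T_Q·sin38° = 170.
Substitute: T_P·(0.866025 + 0.634509·0.615661) = 170 → T_P = 135.278 ≈ 135.3 N.
Then T_Q = 0.634509 × 135.278 = 85.84 N.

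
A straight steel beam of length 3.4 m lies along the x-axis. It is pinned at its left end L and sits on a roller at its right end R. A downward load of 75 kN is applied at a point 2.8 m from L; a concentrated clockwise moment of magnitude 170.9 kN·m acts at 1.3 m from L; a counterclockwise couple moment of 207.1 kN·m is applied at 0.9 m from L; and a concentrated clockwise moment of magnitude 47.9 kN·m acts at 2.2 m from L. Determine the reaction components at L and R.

L_x = 0, L_y = 9.794 kN, R_y = 65.21 kN

Taking moments about L: R_y·3.4 − 75·2.8 − 170.9 + 207.1 − 47.9 = 0 → R_y = 221.7/3.4 = 65.2059 ≈ 65.21 kN.
ΣF_y = 0: L_y + 65.2059 − 75 = 0 → L_y = 9.794 kN.
ΣF_x = 0: no horizontal applied forces, so L_x = 0.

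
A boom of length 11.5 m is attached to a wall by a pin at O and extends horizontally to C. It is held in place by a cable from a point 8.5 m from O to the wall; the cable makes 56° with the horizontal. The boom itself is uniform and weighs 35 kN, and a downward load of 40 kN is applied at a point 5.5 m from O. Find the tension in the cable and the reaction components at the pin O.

T = 59.78 kN, O_x = 33.43 kN, O_y = 25.44 kN

ΣM about O: T·sin56°·8.5 − 35·5.75 − 40·5.5 = 0 → T = 421.25/(8.5·0.829038) = 59.7787 ≈ 59.78 kN.
ΣF_x = 0: O_x − T·cos56° = 0 → O_x = 59.7787 × 0.559193 = 33.43 kN.
ΣF_y = 0: O_y + T·sin56° − 35 − 40 = 0 → O_y = 75 − 59.7787 × 0.829038 = 25.44 kN.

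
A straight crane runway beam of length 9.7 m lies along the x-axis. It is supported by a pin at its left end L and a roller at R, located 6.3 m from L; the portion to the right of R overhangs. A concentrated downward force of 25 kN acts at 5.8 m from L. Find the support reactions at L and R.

L_x = 0, L_y = 1.984 kN, R_y = 23.02 kN

Taking moments about L: R_y·6.3 − 25·5.8 = 0 → R_y = 145/6.3 = 23.0159 ≈ 23.02 kN.
ΣF_y = 0: L_y + 23.0159 − 25 = 0 → L_y = 1.984 kN.
ΣF_x = 0: no horizontal applied forces, so L_x = 0.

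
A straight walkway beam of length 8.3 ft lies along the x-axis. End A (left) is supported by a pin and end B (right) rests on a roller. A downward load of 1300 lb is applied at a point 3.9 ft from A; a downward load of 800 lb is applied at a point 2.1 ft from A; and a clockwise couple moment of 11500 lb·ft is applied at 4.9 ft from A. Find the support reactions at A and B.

A_x = 0, A_y = -98.80 lb, B_y = 2199 lb

Moments about A: B_y·8.3 − 1300·3.9 − 800·2.1 − 11500 = 0 → B_y = 18250/8.3 = 2198.8 ≈ 2199 lb.
ΣF_y = 0: A_y + 2198.8 − 1300 − 800 = 0 → A_y = -98.80 lb.
ΣF_x = 0: no horizontal applied forces, so A_x = 0.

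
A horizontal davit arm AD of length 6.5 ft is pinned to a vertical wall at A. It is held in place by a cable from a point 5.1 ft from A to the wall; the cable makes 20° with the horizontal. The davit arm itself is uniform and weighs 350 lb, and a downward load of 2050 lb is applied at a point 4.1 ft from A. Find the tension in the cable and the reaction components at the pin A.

T = 5471 lb, A_x = 5141 lb, A_y = 528.9 lb

ΣM about A: T·sin20°·5.1 − 350·3.25 − 2050·4.1 = 0 → T = 9542.5/(5.1·0.34202) = 5470.67 ≈ 5471 lb.
ΣF_x = 0: A_x − T·cos20° = 0 → A_x = 5470.67 × 0.939693 = 5141 lb.
ΣF_y = 0: A_y + T·sin20° − 350 − 2050 = 0 → A_y = 2400 − 5470.67 × 0.34202 = 528.9 lb.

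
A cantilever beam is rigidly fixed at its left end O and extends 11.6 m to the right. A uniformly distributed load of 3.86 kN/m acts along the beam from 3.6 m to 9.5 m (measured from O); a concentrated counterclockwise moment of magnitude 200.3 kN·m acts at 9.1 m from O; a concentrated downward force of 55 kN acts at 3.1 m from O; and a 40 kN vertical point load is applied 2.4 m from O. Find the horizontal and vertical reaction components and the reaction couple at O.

Resultant of the distributed load: 3.86 × 5.9 = 22.774 kN at 6.55 m from O.
ΣF_x = 0: O_x = 0.
ΣF_y = 0: O_y − 3.86·5.9 − 55 − 40 = 0 → O_y = 117.8 kN.
ΣM about O: M_O − (3.86·5.9)·6.55 + 200.3 − 55·3.1 − 40·2.4 = 0 → M_O = 215.4 kN·m.

O_x = 0, O_y = 117.8 kN, M_O = 215.4 kN·m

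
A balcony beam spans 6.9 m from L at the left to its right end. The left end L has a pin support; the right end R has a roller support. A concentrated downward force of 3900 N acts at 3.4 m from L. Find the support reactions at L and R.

L_x = 0, L_y = 1978 N, R_y = 1922 N

Taking moments about L: R_y·6.9 − 3900·3.4 = 0 → R_y = 13260/6.9 = 1921.74 ≈ 1922 N.
ΣF_y = 0: L_y + 1921.74 − 3900 = 0 → L_y = 1978 N.
ΣF_x = 0: no horizontal applied forces, so L_x = 0.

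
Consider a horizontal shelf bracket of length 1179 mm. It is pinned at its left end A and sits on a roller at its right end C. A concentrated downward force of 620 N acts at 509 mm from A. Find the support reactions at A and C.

A_x = 0, A_y = 352.3 N, C_y = 267.7 N

Moments about A: C_y·1179 − 620·509 = 0 → C_y = 315580/1179 = 267.668 ≈ 267.7 N.
ΣF_y = 0: A_y + 267.668 − 620 = 0 → A_y = 352.3 N.
ΣF_x = 0: no horizontal applied forces, so A_x = 0.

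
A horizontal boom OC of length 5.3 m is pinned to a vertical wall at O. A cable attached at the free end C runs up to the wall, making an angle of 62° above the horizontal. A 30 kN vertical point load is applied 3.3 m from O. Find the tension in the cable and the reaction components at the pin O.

ΣM about O: T·sin62°·5.3 − 30·3.3 = 0 → T = 99/(5.3·0.882948) = 21.1555 ≈ 21.16 kN.
ΣF_x = 0: O_x − T·cos62° = 0 → O_x = 21.1555 × 0.469472 = 9.932 kN.
ΣF_y = 0: O_y + T·sin62° − 30 = 0 → O_y = 30 − 21.1555 × 0.882948 = 11.32 kN.

T = 21.16 kN, O_x = 9.932 kN, O_y = 11.32 kN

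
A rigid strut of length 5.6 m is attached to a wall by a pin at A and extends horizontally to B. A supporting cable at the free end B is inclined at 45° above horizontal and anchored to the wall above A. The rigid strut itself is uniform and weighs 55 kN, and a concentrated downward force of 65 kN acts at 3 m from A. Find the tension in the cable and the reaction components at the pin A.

ΣM about A: T·sin45°·5.6 − 55·2.8 − 65·3 = 0 → T = 349/(5.6·0.707107) = 88.1358 ≈ 88.14 kN.
ΣF_x = 0: A_x − T·cos45° = 0 → A_x = 88.1358 × 0.707107 = 62.32 kN.
ΣF_y = 0: A_y + T·sin45° − 55 − 65 = 0 → A_y = 120 − 88.1358 × 0.707107 = 57.68 kN.

T = 88.14 kN, A_x = 62.32 kN, A_y = 57.68 kN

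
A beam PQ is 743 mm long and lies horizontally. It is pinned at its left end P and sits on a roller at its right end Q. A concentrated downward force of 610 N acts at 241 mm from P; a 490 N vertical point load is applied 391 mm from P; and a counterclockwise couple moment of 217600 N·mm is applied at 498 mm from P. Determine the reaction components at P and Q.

P_x = 0, P_y = 937.1 N, Q_y = 162.9 N

Moments about P: Q_y·743 − 610·241 − 490·391 + 217600 = 0 → Q_y = 121000/743 = 162.853 ≈ 162.9 N.
ΣF_y = 0: P_y + 162.853 − 610 − 490 = 0 → P_y = 937.1 N.
ΣF_x = 0: no horizontal applied forces, so P_x = 0.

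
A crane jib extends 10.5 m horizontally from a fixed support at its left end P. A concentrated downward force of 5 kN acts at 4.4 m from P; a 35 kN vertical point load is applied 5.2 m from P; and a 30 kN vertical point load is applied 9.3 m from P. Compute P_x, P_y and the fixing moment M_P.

P_x = 0, P_y = 70.00 kN, M_P = 483.0 kN·m

ΣF_x = 0: P_x = 0.
ΣF_y = 0: P_y − 5 − 35 − 30 = 0 → P_y = 70.00 kN.
ΣM about P: M_P − 5·4.4 − 35·5.2 − 30·9.3 = 0 → M_P = 483.0 kN·m.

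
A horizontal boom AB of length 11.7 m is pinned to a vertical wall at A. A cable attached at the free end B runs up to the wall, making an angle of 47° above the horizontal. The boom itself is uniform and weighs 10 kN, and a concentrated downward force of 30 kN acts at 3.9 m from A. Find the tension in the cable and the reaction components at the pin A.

T = 20.51 kN, A_x = 13.99 kN, A_y = 25.00 kN

ΣM about A: T·sin47°·11.7 − 10·5.85 − 30·3.9 = 0 → T = 175.5/(11.7·0.731354) = 20.5099 ≈ 20.51 kN.
ΣF_x = 0: A_x − T·cos47° = 0 → A_x = 20.5099 × 0.681998 = 13.99 kN.
ΣF_y = 0: A_y + T·sin47° − 10 − 30 = 0 → A_y = 40 − 20.5099 × 0.731354 = 25.00 kN.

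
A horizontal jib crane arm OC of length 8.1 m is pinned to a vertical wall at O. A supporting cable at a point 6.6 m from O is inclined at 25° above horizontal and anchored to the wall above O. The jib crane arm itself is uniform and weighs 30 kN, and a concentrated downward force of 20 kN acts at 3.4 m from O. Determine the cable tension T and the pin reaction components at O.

ΣM about O: T·sin25°·6.6 − 30·4.05 − 20·3.4 = 0 → T = 189.5/(6.6·0.422618) = 67.9387 ≈ 67.94 kN.
ΣF_x = 0: O_x − T·cos25° = 0 → O_x = 67.9387 × 0.906308 = 61.57 kN.
ΣF_y = 0: O_y + T·sin25° − 30 − 20 = 0 → O_y = 50 − 67.9387 × 0.422618 = 21.29 kN.

T = 67.94 kN, O_x = 61.57 kN, O_y = 21.29 kN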